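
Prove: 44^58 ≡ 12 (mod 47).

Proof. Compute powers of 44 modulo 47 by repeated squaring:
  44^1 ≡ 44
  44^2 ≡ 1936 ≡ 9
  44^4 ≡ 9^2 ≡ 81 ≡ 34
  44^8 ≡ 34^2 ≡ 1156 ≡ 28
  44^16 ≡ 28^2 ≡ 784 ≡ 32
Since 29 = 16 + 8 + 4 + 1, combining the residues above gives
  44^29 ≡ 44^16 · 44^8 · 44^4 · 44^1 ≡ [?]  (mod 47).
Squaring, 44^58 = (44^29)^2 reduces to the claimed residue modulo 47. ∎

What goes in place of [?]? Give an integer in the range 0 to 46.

44^16 · 44^8 · 44^4 · 44^1 ≡ 32 · 28 · 34 · 44 = 1340416.
1340416 mod 47 = 23, so 44^29 ≡ 23 (mod 47).

23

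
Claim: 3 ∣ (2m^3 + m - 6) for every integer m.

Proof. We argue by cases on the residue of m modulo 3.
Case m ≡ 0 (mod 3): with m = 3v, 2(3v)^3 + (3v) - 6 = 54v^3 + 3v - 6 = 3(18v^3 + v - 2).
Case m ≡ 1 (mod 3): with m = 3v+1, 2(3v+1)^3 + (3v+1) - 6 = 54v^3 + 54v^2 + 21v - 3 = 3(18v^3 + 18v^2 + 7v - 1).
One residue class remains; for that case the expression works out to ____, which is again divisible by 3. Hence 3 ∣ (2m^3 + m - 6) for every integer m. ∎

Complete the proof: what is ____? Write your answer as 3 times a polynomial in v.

Only m ≡ 2 (mod 3) is unaccounted for. Put m = 3v+2:
2(3v+2)^3 + (3v+2) - 6 expands to 54v^3 + 108v^2 + 75v + 12,
and factoring out 3 leaves 3(18v^3 + 36v^2 + 25v + 4).

3(18v^3 + 36v^2 + 25v + 4)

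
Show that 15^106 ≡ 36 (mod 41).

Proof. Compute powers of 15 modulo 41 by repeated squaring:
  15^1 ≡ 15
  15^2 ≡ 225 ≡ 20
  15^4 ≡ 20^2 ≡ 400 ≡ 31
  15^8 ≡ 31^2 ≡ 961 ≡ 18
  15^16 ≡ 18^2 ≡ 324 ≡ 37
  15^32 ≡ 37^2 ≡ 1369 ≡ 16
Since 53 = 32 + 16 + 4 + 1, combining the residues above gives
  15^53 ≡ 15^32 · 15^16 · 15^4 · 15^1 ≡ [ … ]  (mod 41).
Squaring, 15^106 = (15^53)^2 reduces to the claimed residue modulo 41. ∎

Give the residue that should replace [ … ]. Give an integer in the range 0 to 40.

Multiply the listed residues: 16 · 37 · 31 · 15 = 592 → 18352 → 275280.
Reducing modulo 41: 275280 = 6714·41 + 6, so 15^53 ≡ 6.

6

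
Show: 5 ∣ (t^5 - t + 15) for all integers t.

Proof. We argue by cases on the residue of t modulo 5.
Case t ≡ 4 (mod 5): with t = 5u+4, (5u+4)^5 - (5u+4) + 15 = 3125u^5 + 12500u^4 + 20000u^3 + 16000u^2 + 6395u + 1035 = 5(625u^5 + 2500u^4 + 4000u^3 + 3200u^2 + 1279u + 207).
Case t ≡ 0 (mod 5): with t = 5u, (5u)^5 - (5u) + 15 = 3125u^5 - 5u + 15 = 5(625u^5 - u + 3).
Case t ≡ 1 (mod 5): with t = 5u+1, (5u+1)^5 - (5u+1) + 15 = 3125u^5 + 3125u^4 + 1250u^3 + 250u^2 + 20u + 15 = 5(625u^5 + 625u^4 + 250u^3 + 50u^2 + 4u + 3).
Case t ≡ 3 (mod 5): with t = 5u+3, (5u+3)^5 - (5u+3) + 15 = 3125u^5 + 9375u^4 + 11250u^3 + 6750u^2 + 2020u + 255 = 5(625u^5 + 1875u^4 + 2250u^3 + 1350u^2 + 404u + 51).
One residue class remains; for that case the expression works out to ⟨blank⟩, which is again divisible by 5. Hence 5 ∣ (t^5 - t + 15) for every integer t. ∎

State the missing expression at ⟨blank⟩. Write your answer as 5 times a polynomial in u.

5(625u^5 + 1250u^4 + 1000u^3 + 400u^2 + 79u + 9)

The residues treated are {4, 0, 1, 3}, so the missing case is t ≡ 2 (mod 5); write t = 5u+2.
Then (5u+2)^5 - (5u+2) + 15 = 3125u^5 + 6250u^4 + 5000u^3 + 2000u^2 + 395u + 45 = 5(625u^5 + 1250u^4 + 1000u^3 + 400u^2 + 79u + 9).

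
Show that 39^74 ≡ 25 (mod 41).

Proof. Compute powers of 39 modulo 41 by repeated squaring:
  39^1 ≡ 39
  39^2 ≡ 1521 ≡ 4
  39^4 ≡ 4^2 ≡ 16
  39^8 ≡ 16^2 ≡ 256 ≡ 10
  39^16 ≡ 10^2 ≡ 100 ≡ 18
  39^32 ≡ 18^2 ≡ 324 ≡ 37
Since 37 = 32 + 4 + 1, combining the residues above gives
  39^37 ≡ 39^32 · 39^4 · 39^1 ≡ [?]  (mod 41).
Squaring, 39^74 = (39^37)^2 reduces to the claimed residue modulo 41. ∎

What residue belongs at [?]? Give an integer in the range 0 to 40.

39^32 · 39^4 · 39^1 ≡ 37 · 16 · 39 = 23088.
23088 mod 41 = 5, so 39^37 ≡ 5 (mod 41).

5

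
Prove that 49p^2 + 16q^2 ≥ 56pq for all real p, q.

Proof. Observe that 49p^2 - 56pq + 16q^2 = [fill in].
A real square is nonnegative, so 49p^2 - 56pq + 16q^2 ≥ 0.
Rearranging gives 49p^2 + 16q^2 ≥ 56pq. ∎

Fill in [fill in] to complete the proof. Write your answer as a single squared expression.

49p^2 - 56pq + 16q^2 is a perfect-square trinomial: the outer terms are (7p)^2 and (4q)^2, and the cross term is -2·7p·4q.
So 49p^2 - 56pq + 16q^2 = (7p - 4q)^2 ≥ 0.

(7p - 4q)^2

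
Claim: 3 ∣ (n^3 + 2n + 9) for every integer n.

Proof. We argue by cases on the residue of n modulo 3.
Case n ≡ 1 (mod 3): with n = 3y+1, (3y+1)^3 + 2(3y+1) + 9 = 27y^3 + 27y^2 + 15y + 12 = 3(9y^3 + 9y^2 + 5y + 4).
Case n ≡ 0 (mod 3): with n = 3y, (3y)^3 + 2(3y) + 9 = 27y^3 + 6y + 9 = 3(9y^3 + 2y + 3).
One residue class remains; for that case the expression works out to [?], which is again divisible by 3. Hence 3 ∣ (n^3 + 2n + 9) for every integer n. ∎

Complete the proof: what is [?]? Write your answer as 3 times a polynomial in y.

Only n ≡ 2 (mod 3) is unaccounted for. Put n = 3y+2:
(3y+2)^3 + 2(3y+2) + 9 expands to 27y^3 + 54y^2 + 42y + 21,
and factoring out 3 leaves 3(9y^3 + 18y^2 + 14y + 7).

3(9y^3 + 18y^2 + 14y + 7)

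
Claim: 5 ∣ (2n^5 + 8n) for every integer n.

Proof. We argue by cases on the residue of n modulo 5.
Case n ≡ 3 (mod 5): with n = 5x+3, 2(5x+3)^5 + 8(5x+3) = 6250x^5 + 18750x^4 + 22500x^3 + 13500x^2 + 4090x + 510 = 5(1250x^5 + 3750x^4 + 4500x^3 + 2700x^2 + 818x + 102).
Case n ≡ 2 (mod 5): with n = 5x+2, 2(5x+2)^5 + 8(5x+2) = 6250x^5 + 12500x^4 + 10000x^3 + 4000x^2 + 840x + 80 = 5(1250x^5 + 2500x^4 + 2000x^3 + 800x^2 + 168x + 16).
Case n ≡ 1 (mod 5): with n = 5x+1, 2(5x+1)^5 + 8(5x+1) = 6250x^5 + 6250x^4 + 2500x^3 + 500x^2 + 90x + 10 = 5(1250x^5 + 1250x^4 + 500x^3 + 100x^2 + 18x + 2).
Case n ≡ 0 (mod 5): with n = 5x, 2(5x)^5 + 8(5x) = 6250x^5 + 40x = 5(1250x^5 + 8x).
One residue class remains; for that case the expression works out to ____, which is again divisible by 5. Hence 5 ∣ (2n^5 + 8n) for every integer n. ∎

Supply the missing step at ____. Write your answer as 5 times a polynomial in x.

The residues treated are {3, 2, 1, 0}, so the missing case is n ≡ 4 (mod 5); write n = 5x+4.
Then 2(5x+4)^5 + 8(5x+4) = 6250x^5 + 25000x^4 + 40000x^3 + 32000x^2 + 12840x + 2080 = 5(1250x^5 + 5000x^4 + 8000x^3 + 6400x^2 + 2568x + 416).

5(1250x^5 + 5000x^4 + 8000x^3 + 6400x^2 + 2568x + 416)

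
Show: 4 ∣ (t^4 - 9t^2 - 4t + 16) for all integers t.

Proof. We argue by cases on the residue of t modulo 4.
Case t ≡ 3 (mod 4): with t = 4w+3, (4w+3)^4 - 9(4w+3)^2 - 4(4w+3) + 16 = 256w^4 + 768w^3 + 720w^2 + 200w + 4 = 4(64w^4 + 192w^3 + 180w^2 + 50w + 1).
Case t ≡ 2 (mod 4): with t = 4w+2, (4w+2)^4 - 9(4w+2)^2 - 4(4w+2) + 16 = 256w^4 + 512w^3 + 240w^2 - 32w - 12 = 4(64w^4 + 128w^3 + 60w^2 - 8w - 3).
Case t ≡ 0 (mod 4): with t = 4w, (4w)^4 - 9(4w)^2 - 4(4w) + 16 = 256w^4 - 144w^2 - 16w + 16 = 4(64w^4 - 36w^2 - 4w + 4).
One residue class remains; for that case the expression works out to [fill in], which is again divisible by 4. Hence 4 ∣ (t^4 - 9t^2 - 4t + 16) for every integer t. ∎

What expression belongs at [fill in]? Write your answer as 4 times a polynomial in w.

4(64w^4 + 64w^3 - 12w^2 - 18w + 1)

The residues treated are {3, 2, 0}, so the missing case is t ≡ 1 (mod 4); write t = 4w+1.
Then (4w+1)^4 - 9(4w+1)^2 - 4(4w+1) + 16 = 256w^4 + 256w^3 - 48w^2 - 72w + 4 = 4(64w^4 + 64w^3 - 12w^2 - 18w + 1).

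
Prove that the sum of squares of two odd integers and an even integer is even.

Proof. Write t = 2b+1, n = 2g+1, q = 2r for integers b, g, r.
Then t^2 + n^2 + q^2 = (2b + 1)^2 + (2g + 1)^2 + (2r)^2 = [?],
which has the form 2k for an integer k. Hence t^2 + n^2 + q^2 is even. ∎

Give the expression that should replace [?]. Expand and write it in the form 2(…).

2(2b^2 + 2b + 2g^2 + 2g + 2r^2 + 1)

(2b + 1)^2 + (2g + 1)^2 + (2r)^2 = 4b^2 + 4b + 4g^2 + 4g + 4r^2 + 2
= 2(2b^2 + 2b + 2g^2 + 2g + 2r^2 + 1).
Since 2b^2 + 2b + 2g^2 + 2g + 2r^2 + 1 is an integer, the sum of squares is of the form 2k for an integer k.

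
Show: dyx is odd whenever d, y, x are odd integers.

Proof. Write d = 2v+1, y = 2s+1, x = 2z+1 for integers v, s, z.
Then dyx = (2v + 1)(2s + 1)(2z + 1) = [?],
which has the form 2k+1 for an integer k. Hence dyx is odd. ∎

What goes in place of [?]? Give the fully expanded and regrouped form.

2(4svz + 2sv + 2sz + s + 2vz + v + z) + 1

(2v + 1)(2s + 1)(2z + 1) = 8svz + 4sv + 4sz + 2s + 4vz + 2v + 2z + 1
= 2(4svz + 2sv + 2sz + s + 2vz + v + z) + 1.
Since 4svz + 2sv + 2sz + s + 2vz + v + z is an integer, the product is of the form 2k+1 for an integer k.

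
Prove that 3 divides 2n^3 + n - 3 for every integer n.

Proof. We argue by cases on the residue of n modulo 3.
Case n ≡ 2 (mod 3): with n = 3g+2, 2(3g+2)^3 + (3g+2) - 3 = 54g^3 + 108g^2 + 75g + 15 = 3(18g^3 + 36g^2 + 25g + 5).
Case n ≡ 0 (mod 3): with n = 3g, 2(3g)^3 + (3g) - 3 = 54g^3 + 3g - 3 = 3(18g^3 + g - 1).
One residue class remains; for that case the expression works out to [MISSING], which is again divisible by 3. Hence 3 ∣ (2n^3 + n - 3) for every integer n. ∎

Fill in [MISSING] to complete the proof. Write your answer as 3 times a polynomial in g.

3(18g^3 + 18g^2 + 7g)

Only n ≡ 1 (mod 3) is unaccounted for. Put n = 3g+1:
2(3g+1)^3 + (3g+1) - 3 expands to 54g^3 + 54g^2 + 21g,
and factoring out 3 leaves 3(18g^3 + 18g^2 + 7g).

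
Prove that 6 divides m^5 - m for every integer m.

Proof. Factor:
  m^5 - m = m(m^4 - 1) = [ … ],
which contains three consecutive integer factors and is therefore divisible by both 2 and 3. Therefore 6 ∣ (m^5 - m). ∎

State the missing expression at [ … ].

m^4 - 1 = (m^2 - 1)(m^2 + 1), and m^2 - 1 = (m-1)(m+1).
So m(m^4 - 1) = (m - 1)m(m + 1)(m^2 + 1).

(m - 1)m(m + 1)(m^2 + 1)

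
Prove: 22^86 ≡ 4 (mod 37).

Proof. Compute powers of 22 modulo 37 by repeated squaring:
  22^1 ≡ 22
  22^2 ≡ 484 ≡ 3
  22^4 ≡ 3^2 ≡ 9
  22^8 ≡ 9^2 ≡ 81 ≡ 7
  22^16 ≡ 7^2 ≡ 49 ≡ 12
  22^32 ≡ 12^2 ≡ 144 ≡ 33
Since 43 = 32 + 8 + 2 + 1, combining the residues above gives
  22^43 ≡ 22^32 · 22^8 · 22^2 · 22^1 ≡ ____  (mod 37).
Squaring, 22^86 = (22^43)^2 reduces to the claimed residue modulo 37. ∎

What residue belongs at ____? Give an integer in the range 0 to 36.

Multiply the listed residues: 33 · 7 · 3 · 22 = 231 → 693 → 15246.
Reducing modulo 37: 15246 = 412·37 + 2, so 22^43 ≡ 2.

2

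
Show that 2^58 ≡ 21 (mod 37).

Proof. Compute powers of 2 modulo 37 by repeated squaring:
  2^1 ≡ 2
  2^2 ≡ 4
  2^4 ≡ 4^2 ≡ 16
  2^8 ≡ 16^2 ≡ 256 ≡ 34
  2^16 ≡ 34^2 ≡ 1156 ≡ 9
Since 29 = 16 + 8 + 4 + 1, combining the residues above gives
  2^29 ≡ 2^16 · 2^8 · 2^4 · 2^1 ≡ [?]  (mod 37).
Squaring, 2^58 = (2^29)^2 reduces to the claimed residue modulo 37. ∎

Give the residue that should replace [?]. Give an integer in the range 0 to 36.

Multiply the listed residues: 9 · 34 · 16 · 2 = 306 → 4896 → 9792.
Reducing modulo 37: 9792 = 264·37 + 24, so 2^29 ≡ 24.

24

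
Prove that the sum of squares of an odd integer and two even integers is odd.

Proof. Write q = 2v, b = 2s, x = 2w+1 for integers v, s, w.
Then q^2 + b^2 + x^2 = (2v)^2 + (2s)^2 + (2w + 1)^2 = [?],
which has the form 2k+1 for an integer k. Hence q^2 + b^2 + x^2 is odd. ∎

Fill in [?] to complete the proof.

(2v)^2 + (2s)^2 + (2w + 1)^2 = 4s^2 + 4v^2 + 4w^2 + 4w + 1
= 2(2s^2 + 2v^2 + 2w^2 + 2w) + 1.
Since 2s^2 + 2v^2 + 2w^2 + 2w is an integer, the sum of squares is of the form 2k+1 for an integer k.

2(2s^2 + 2v^2 + 2w^2 + 2w) + 1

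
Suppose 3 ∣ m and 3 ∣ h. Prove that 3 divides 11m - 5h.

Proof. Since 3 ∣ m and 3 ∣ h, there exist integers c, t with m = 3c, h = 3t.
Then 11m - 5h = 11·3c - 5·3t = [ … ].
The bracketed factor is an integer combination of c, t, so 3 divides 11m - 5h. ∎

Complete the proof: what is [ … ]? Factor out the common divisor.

3(11c - 5t)

Pull the common 3 out of every term: 11·3c - 5·3t = 3(11c - 5t).
11c - 5t is an integer, which exhibits the divisibility.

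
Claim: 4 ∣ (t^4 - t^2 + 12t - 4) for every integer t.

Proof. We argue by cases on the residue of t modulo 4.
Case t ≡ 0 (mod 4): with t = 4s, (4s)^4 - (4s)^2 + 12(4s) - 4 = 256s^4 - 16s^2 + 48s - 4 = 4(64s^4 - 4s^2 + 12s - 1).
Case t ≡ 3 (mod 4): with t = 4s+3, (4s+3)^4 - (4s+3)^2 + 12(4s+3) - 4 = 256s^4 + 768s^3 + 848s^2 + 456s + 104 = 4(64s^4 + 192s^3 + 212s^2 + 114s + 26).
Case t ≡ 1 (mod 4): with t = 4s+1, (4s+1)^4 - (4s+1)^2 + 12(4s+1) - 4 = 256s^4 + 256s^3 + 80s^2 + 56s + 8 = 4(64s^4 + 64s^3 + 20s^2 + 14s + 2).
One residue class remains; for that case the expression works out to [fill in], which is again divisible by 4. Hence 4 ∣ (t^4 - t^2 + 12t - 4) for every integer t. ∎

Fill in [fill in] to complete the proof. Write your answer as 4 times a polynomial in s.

The residues treated are {0, 3, 1}, so the missing case is t ≡ 2 (mod 4); write t = 4s+2.
Then (4s+2)^4 - (4s+2)^2 + 12(4s+2) - 4 = 256s^4 + 512s^3 + 368s^2 + 160s + 32 = 4(64s^4 + 128s^3 + 92s^2 + 40s + 8).

4(64s^4 + 128s^3 + 92s^2 + 40s + 8)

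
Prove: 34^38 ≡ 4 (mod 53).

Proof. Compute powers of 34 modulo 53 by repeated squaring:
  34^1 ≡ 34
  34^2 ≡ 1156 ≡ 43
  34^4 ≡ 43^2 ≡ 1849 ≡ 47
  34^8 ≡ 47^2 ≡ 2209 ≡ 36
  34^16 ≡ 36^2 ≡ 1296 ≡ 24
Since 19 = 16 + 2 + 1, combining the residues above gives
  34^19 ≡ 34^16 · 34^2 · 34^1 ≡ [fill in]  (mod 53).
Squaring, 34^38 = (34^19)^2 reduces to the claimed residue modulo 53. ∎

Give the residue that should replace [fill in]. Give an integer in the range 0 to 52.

Multiply the listed residues: 24 · 43 · 34 = 1032 → 35088.
Reducing modulo 53: 35088 = 662·53 + 2, so 34^19 ≡ 2.

2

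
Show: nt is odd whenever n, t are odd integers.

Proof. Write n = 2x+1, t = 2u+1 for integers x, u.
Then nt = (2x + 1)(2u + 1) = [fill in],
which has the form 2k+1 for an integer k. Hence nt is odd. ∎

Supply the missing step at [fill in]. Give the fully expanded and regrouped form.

2(2ux + u + x) + 1

Expanding: (2x + 1)(2u + 1) = 4ux + 2u + 2x + 1.
Every term except the constant is even, so this is 2(2ux + u + x) + 1,
and 2ux + u + x ∈ ℤ gives the required form.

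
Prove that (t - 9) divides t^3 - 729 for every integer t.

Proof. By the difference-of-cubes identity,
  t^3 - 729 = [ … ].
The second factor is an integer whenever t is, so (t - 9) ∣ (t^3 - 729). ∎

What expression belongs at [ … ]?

Polynomial division of t^3 - 729 by t - 9 leaves remainder 0 and quotient t^2 + 9t + 81.
Hence t^3 - 729 = (t - 9)(t^2 + 9t + 81).

(t - 9)(t^2 + 9t + 81)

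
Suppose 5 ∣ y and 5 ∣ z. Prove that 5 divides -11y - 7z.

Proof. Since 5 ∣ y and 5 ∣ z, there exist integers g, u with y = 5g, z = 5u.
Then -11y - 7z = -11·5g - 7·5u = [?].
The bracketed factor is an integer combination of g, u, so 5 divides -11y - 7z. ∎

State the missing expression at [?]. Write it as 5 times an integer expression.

5(-11g - 7u)

Pull the common 5 out of every term: -11·5g - 7·5u = 5(-11g - 7u).
-11g - 7u is an integer, which exhibits the divisibility.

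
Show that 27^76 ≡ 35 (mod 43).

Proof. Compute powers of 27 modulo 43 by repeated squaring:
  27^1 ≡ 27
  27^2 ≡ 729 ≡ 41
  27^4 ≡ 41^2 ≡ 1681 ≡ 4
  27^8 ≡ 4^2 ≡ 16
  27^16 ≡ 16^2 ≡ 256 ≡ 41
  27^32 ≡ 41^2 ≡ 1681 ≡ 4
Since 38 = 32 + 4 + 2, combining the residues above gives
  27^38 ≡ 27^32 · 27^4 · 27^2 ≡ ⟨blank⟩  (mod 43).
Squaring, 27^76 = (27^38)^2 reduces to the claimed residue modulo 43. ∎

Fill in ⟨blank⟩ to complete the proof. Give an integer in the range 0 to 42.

Multiply the listed residues: 4 · 4 · 41 = 16 → 656.
Reducing modulo 43: 656 = 15·43 + 11, so 27^38 ≡ 11.

11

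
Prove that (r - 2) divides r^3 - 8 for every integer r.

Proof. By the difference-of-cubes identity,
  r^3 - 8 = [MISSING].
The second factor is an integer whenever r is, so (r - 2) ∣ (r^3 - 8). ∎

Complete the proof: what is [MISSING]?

a^3 - b^3 = (a - b)(a^2 + ab + b^2). With a = r, b = 2:
r^3 - 8 = (r - 2)(r^2 + 2r + 4).

(r - 2)(r^2 + 2r + 4)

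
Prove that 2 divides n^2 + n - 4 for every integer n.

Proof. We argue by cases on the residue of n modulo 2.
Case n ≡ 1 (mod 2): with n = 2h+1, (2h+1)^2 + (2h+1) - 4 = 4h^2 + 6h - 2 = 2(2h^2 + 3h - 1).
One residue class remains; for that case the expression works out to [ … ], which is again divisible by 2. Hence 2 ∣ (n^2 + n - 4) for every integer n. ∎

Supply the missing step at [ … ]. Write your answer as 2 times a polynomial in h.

The residues treated are {1}, so the missing case is n ≡ 0 (mod 2); write n = 2h.
Then (2h)^2 + (2h) - 4 = 4h^2 + 2h - 4 = 2(2h^2 + h - 2).

2(2h^2 + h - 2)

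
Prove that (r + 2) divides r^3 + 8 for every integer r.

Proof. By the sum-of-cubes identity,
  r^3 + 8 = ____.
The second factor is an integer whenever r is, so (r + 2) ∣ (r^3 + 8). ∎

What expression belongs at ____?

(r + 2)(r^2 - 2r + 4)

Polynomial division of r^3 + 8 by r + 2 leaves remainder 0 and quotient r^2 - 2r + 4.
Hence r^3 + 8 = (r + 2)(r^2 - 2r + 4).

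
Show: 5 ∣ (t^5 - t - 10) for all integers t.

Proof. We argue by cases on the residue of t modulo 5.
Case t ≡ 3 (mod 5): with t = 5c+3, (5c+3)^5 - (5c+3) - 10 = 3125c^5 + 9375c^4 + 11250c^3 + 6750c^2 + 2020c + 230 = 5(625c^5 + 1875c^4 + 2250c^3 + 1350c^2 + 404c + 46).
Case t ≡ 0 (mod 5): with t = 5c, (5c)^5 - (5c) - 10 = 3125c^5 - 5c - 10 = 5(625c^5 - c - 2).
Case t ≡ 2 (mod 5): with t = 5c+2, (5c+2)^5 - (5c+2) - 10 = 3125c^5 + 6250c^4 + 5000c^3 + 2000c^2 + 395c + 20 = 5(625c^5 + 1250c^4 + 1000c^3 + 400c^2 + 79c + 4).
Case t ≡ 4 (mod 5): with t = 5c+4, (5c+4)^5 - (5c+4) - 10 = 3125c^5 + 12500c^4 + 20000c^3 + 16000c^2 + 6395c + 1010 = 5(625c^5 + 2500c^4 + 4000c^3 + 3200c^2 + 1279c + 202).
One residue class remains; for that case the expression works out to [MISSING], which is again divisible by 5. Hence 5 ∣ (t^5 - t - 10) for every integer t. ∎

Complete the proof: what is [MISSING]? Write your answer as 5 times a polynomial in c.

Only t ≡ 1 (mod 5) is unaccounted for. Put t = 5c+1:
(5c+1)^5 - (5c+1) - 10 expands to 3125c^5 + 3125c^4 + 1250c^3 + 250c^2 + 20c - 10,
and factoring out 5 leaves 5(625c^5 + 625c^4 + 250c^3 + 50c^2 + 4c - 2).

5(625c^5 + 625c^4 + 250c^3 + 50c^2 + 4c - 2)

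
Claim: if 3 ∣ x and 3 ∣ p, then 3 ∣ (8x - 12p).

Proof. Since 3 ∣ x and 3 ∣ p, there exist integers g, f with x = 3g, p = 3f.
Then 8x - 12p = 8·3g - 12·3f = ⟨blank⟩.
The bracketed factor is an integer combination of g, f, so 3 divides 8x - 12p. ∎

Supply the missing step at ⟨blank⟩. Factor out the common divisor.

Pull the common 3 out of every term: 8·3g - 12·3f = 3(-12f + 8g).
-12f + 8g is an integer, which exhibits the divisibility.

3(-12f + 8g)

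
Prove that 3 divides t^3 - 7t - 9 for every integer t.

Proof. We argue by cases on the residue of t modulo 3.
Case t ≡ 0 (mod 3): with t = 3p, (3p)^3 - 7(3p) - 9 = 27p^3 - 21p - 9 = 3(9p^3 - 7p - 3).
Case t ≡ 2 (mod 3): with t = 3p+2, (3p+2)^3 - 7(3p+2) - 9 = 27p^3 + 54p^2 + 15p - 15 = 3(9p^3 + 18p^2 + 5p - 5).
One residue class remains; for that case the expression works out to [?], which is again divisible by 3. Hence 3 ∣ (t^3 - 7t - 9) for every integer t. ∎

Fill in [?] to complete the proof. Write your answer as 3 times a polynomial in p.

3(9p^3 + 9p^2 - 4p - 5)

The residues treated are {0, 2}, so the missing case is t ≡ 1 (mod 3); write t = 3p+1.
Then (3p+1)^3 - 7(3p+1) - 9 = 27p^3 + 27p^2 - 12p - 15 = 3(9p^3 + 9p^2 - 4p - 5).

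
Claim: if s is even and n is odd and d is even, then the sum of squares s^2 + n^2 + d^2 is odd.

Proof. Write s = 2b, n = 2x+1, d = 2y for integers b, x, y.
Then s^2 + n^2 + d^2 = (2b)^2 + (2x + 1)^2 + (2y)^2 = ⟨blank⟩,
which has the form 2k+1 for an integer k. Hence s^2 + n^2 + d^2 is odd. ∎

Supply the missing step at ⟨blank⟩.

Expanding: (2b)^2 + (2x + 1)^2 + (2y)^2 = 4b^2 + 4x^2 + 4x + 4y^2 + 1.
Every term except the constant is even, so this is 2(2b^2 + 2x^2 + 2x + 2y^2) + 1,
and 2b^2 + 2x^2 + 2x + 2y^2 ∈ ℤ gives the required form.

2(2b^2 + 2x^2 + 2x + 2y^2) + 1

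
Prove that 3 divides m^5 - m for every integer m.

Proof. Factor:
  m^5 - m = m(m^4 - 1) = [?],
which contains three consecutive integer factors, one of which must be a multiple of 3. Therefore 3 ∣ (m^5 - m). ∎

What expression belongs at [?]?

(m - 1)m(m + 1)(m^2 + 1)

m^4 - 1 = (m^2 - 1)(m^2 + 1), and m^2 - 1 = (m-1)(m+1).
So m(m^4 - 1) = (m - 1)m(m + 1)(m^2 + 1).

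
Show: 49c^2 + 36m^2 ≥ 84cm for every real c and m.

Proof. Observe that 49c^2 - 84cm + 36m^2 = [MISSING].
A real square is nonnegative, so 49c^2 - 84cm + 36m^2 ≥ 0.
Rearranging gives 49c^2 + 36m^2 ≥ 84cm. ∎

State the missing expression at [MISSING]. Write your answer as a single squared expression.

(7c - 6m)^2

49c^2 - 84cm + 36m^2 is a perfect-square trinomial: the outer terms are (7c)^2 and (6m)^2, and the cross term is -2·7c·6m.
So 49c^2 - 84cm + 36m^2 = (7c - 6m)^2 ≥ 0.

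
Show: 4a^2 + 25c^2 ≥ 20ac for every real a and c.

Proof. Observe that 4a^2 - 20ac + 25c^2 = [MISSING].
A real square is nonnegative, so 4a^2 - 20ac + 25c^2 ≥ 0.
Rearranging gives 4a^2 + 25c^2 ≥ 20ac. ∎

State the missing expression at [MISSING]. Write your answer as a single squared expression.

(2a - 5c)^2

The leading and trailing coefficients are 2^2 and 5^2, and 20 = 2·2·5, so the trinomial is (2a - 5c)^2.
Hence 4a^2 - 20ac + 25c^2 ≥ 0.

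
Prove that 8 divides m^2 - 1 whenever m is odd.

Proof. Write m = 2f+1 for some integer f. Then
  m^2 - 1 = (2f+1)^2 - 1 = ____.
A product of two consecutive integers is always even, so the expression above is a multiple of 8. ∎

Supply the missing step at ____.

4f(f + 1)

(2f+1)^2 - 1 = 4f^2 + 4f + 1 - 1 = 4f^2 + 4f = 4f(f+1).
Since f and f+1 are consecutive, f(f+1) is even, and 4·(even) is a multiple of 8.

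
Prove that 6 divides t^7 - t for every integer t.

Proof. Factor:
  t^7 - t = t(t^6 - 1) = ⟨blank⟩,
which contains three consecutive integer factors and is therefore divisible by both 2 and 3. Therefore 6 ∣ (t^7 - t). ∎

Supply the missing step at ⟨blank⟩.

t^6 - 1 = (t^2 - 1)(t^4 + t^2 + 1), and t^2 - 1 = (t-1)(t+1).
So t(t^6 - 1) = (t - 1)t(t + 1)(t^4 + t^2 + 1).

(t - 1)t(t + 1)(t^4 + t^2 + 1)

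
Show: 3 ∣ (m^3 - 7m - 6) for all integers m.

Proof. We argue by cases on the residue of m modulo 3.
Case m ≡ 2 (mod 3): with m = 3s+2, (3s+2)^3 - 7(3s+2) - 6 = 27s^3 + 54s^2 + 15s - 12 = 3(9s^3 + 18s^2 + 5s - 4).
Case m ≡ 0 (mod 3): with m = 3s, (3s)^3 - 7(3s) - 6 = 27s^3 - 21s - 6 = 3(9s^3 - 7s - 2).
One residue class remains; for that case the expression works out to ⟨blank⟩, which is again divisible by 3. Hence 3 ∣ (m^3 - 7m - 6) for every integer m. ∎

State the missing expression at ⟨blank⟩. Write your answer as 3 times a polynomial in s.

The residues treated are {2, 0}, so the missing case is m ≡ 1 (mod 3); write m = 3s+1.
Then (3s+1)^3 - 7(3s+1) - 6 = 27s^3 + 27s^2 - 12s - 12 = 3(9s^3 + 9s^2 - 4s - 4).

3(9s^3 + 9s^2 - 4s - 4)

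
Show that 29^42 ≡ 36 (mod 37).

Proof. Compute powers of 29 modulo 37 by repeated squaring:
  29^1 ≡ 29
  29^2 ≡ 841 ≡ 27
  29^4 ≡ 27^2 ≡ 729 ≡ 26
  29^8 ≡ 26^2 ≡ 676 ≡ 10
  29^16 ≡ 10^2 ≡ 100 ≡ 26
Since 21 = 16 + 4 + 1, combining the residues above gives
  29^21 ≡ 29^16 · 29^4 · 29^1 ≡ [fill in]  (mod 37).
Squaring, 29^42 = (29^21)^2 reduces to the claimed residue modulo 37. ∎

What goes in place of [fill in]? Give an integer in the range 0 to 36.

29^16 · 29^4 · 29^1 ≡ 26 · 26 · 29 = 19604.
19604 mod 37 = 31, so 29^21 ≡ 31 (mod 37).

31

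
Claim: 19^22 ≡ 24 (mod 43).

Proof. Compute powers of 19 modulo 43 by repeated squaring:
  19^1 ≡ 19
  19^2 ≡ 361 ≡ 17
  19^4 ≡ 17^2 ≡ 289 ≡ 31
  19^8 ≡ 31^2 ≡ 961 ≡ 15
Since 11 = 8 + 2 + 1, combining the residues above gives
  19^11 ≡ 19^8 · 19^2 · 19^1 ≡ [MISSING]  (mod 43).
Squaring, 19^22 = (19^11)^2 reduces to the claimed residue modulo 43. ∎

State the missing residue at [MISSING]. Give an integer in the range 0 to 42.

Multiply the listed residues: 15 · 17 · 19 = 255 → 4845.
Reducing modulo 43: 4845 = 112·43 + 29, so 19^11 ≡ 29.

29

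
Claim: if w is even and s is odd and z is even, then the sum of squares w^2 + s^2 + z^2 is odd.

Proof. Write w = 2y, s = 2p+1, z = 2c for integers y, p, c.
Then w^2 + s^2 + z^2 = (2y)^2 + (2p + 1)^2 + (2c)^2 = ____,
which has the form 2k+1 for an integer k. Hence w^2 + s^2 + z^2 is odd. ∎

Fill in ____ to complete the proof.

2(2c^2 + 2p^2 + 2p + 2y^2) + 1

Expanding: (2y)^2 + (2p + 1)^2 + (2c)^2 = 4c^2 + 4p^2 + 4p + 4y^2 + 1.
Every term except the constant is even, so this is 2(2c^2 + 2p^2 + 2p + 2y^2) + 1,
and 2c^2 + 2p^2 + 2p + 2y^2 ∈ ℤ gives the required form.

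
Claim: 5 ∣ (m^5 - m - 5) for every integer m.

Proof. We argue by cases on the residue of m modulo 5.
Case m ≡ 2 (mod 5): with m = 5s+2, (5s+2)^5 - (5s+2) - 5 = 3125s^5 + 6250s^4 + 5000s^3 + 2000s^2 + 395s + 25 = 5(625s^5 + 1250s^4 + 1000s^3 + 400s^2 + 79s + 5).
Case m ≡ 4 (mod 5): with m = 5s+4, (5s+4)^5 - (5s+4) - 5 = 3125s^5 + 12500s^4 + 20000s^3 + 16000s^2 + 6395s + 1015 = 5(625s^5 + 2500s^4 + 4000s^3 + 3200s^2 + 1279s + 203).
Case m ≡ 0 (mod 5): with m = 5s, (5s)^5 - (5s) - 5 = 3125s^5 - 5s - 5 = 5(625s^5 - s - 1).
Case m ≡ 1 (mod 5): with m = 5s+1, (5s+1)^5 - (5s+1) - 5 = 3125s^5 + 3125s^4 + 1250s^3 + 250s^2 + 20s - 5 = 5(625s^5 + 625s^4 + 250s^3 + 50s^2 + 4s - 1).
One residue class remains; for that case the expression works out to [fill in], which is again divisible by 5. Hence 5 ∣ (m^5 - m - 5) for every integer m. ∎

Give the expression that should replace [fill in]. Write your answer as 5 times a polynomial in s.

5(625s^5 + 1875s^4 + 2250s^3 + 1350s^2 + 404s + 47)

Only m ≡ 3 (mod 5) is unaccounted for. Put m = 5s+3:
(5s+3)^5 - (5s+3) - 5 expands to 3125s^5 + 9375s^4 + 11250s^3 + 6750s^2 + 2020s + 235,
and factoring out 5 leaves 5(625s^5 + 1875s^4 + 2250s^3 + 1350s^2 + 404s + 47).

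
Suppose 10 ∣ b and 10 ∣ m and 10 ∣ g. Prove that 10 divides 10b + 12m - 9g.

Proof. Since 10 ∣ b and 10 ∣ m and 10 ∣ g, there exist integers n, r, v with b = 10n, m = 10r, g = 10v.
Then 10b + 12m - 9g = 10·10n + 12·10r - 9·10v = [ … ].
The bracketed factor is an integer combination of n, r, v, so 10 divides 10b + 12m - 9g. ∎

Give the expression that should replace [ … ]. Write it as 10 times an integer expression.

10(10n + 12r - 9v)

Each term has a factor of 10: 10·10n + 12·10r - 9·10v = 10·(10n + 12r - 9v).
Since 10n + 12r - 9v is an integer, 10 ∣ (10b + 12m - 9g).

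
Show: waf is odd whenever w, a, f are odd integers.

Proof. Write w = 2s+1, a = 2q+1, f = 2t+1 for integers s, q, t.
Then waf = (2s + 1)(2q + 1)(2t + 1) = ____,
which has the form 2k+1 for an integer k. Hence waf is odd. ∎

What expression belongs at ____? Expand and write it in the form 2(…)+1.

2(4qst + 2qs + 2qt + q + 2st + s + t) + 1

Expanding: (2s + 1)(2q + 1)(2t + 1) = 8qst + 4qs + 4qt + 2q + 4st + 2s + 2t + 1.
Every term except the constant is even, so this is 2(4qst + 2qs + 2qt + q + 2st + s + t) + 1,
and 4qst + 2qs + 2qt + q + 2st + s + t ∈ ℤ gives the required form.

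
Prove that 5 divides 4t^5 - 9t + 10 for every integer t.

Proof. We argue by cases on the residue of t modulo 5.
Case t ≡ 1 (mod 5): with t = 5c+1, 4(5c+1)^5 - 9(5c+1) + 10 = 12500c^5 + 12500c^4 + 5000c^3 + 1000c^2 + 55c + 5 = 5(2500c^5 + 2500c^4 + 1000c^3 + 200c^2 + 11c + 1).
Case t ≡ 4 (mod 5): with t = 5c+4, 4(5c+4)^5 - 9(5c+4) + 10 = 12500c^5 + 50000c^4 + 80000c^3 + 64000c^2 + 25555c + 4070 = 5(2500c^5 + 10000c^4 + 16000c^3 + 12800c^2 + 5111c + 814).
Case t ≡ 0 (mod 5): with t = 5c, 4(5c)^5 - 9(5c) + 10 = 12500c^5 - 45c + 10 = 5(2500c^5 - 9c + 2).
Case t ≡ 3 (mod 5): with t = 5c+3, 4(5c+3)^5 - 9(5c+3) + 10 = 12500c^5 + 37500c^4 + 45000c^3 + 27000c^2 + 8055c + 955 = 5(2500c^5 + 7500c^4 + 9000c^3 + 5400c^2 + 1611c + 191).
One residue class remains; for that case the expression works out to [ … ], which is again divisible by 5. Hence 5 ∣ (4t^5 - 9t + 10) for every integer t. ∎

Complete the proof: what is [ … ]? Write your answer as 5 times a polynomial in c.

The residues treated are {1, 4, 0, 3}, so the missing case is t ≡ 2 (mod 5); write t = 5c+2.
Then 4(5c+2)^5 - 9(5c+2) + 10 = 12500c^5 + 25000c^4 + 20000c^3 + 8000c^2 + 1555c + 120 = 5(2500c^5 + 5000c^4 + 4000c^3 + 1600c^2 + 311c + 24).

5(2500c^5 + 5000c^4 + 4000c^3 + 1600c^2 + 311c + 24)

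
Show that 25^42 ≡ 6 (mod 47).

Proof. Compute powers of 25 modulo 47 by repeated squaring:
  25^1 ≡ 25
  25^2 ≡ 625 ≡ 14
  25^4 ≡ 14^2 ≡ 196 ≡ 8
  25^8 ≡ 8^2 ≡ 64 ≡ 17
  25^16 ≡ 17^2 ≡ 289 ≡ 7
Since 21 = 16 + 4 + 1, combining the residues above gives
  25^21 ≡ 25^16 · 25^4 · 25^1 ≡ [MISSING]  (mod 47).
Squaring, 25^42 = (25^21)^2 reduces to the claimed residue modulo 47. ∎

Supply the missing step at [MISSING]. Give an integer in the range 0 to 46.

37

Multiply the listed residues: 7 · 8 · 25 = 56 → 1400.
Reducing modulo 47: 1400 = 29·47 + 37, so 25^21 ≡ 37.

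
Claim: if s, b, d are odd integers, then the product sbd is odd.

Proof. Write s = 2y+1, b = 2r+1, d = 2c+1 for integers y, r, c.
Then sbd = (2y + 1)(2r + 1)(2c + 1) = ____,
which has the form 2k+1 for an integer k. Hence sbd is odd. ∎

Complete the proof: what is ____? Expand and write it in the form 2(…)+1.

2(4cry + 2cr + 2cy + c + 2ry + r + y) + 1

(2y + 1)(2r + 1)(2c + 1) = 8cry + 4cr + 4cy + 2c + 4ry + 2r + 2y + 1
= 2(4cry + 2cr + 2cy + c + 2ry + r + y) + 1.
Since 4cry + 2cr + 2cy + c + 2ry + r + y is an integer, the product is of the form 2k+1 for an integer k.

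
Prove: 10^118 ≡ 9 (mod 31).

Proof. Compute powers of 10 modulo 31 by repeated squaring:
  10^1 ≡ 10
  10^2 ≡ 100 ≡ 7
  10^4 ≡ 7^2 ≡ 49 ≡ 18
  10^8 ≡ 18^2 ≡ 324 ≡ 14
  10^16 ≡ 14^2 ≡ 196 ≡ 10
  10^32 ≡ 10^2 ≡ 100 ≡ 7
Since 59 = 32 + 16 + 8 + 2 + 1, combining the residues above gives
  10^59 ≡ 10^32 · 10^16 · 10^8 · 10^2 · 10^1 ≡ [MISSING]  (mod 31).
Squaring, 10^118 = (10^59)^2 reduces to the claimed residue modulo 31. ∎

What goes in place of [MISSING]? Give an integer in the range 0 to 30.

10^32 · 10^16 · 10^8 · 10^2 · 10^1 ≡ 7 · 10 · 14 · 7 · 10 = 68600.
68600 mod 31 = 28, so 10^59 ≡ 28 (mod 31).

28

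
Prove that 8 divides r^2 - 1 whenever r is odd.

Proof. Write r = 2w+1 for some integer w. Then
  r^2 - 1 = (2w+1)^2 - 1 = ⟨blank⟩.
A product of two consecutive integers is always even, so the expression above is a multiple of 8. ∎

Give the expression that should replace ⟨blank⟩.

4w(w + 1)

(2w+1)^2 - 1 = 4w^2 + 4w + 1 - 1 = 4w^2 + 4w = 4w(w+1).
Since w and w+1 are consecutive, w(w+1) is even, and 4·(even) is a multiple of 8.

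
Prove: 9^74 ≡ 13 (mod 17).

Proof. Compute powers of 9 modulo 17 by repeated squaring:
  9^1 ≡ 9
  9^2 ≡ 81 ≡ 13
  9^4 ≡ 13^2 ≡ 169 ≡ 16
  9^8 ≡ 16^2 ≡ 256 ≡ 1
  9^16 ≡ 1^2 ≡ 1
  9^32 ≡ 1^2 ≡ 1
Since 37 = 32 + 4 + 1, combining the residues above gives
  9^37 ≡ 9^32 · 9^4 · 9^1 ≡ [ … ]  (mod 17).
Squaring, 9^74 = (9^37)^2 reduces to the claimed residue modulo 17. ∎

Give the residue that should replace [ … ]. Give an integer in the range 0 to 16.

Multiply the listed residues: 1 · 16 · 9 = 16 → 144.
Reducing modulo 17: 144 = 8·17 + 8, so 9^37 ≡ 8.

8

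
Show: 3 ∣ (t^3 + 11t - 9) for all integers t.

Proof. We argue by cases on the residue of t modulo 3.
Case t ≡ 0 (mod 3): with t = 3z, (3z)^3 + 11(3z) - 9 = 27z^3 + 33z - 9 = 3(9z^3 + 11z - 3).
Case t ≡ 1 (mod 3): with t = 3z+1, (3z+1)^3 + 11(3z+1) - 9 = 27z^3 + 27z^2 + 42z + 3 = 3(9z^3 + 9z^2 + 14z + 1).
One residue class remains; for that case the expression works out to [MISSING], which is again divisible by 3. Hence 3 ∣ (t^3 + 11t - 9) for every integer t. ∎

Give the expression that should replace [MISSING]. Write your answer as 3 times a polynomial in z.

Only t ≡ 2 (mod 3) is unaccounted for. Put t = 3z+2:
(3z+2)^3 + 11(3z+2) - 9 expands to 27z^3 + 54z^2 + 69z + 21,
and factoring out 3 leaves 3(9z^3 + 18z^2 + 23z + 7).

3(9z^3 + 18z^2 + 23z + 7)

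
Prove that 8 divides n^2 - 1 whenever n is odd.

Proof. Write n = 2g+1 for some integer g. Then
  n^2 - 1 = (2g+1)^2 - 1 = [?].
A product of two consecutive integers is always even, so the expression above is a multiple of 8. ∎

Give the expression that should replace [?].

(2g+1)^2 - 1 = 4g^2 + 4g + 1 - 1 = 4g^2 + 4g = 4g(g+1).
Since g and g+1 are consecutive, g(g+1) is even, and 4·(even) is a multiple of 8.

4g(g + 1)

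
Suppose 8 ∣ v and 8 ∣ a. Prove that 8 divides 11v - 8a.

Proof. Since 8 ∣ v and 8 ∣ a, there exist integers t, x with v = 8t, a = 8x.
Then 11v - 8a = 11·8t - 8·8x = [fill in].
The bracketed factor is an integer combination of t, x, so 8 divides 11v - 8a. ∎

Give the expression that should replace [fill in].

8(11t - 8x)

Each term has a factor of 8: 11·8t - 8·8x = 8·(11t - 8x).
Since 11t - 8x is an integer, 8 ∣ (11v - 8a).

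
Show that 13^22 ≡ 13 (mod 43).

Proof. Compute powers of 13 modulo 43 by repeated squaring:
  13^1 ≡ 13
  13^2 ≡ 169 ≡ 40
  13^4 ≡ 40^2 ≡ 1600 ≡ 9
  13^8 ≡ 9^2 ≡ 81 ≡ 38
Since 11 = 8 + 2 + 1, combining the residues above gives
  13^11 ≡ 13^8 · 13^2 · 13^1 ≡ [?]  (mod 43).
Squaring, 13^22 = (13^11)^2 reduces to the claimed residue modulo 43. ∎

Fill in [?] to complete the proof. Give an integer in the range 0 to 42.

Multiply the listed residues: 38 · 40 · 13 = 1520 → 19760.
Reducing modulo 43: 19760 = 459·43 + 23, so 13^11 ≡ 23.

23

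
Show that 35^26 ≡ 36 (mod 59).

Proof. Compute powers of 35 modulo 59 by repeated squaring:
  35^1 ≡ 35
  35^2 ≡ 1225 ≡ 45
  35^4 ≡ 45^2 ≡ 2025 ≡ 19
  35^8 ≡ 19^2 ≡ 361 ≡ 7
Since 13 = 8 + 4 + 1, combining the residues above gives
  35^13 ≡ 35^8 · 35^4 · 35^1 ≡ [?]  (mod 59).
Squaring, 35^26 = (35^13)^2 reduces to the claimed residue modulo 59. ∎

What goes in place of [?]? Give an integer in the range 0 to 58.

35^8 · 35^4 · 35^1 ≡ 7 · 19 · 35 = 4655.
4655 mod 59 = 53, so 35^13 ≡ 53 (mod 59).

53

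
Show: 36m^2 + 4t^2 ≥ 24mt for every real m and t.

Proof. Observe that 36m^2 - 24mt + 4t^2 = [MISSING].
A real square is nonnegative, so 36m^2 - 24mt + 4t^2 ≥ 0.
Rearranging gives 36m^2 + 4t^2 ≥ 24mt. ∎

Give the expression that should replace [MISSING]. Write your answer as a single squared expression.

The leading and trailing coefficients are 6^2 and 2^2, and 24 = 2·6·2, so the trinomial is (6m - 2t)^2.
Hence 36m^2 - 24mt + 4t^2 ≥ 0.

(6m - 2t)^2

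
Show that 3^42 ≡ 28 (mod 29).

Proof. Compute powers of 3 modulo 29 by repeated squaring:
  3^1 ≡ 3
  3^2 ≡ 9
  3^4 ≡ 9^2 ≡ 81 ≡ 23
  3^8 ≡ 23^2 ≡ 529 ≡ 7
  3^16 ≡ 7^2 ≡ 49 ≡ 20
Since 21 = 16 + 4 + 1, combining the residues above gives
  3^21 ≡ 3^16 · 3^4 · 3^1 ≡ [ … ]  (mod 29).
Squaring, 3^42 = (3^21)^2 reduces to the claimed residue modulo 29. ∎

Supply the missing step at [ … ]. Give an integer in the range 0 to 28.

17

Multiply the listed residues: 20 · 23 · 3 = 460 → 1380.
Reducing modulo 29: 1380 = 47·29 + 17, so 3^21 ≡ 17.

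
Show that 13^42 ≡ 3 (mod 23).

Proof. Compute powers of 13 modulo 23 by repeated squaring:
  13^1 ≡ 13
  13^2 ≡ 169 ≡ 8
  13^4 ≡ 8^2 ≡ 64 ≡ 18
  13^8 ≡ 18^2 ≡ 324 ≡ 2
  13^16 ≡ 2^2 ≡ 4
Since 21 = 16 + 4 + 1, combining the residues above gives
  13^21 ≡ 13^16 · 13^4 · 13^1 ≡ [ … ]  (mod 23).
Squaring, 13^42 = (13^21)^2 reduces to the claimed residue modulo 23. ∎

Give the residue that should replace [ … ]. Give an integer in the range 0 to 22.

Multiply the listed residues: 4 · 18 · 13 = 72 → 936.
Reducing modulo 23: 936 = 40·23 + 16, so 13^21 ≡ 16.

16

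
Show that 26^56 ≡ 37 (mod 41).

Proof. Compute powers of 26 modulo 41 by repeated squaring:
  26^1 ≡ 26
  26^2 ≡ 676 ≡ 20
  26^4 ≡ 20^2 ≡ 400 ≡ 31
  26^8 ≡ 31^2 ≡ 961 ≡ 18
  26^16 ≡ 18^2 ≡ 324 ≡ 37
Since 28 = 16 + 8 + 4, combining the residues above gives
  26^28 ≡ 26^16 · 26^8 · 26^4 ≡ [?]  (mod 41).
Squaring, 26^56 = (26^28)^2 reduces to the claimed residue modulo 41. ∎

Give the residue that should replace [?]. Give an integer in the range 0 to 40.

23

Multiply the listed residues: 37 · 18 · 31 = 666 → 20646.
Reducing modulo 41: 20646 = 503·41 + 23, so 26^28 ≡ 23.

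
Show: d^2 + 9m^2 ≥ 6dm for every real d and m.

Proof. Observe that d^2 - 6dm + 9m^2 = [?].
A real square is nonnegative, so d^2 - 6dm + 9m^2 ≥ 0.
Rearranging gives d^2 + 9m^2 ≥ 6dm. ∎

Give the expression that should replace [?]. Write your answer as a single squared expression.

(d - 3m)^2

d^2 - 6dm + 9m^2 is a perfect-square trinomial: the outer terms are (d)^2 and (3m)^2, and the cross term is -2·d·3m.
So d^2 - 6dm + 9m^2 = (d - 3m)^2 ≥ 0.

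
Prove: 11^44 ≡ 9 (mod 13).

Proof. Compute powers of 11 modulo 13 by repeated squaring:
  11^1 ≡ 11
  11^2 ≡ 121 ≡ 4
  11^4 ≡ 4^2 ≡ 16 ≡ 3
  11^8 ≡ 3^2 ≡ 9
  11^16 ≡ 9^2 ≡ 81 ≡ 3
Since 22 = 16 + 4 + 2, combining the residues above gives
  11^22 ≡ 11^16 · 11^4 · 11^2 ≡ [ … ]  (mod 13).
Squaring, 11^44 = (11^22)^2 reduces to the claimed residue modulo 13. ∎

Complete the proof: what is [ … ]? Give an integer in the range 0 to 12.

10

11^16 · 11^4 · 11^2 ≡ 3 · 3 · 4 = 36.
36 mod 13 = 10, so 11^22 ≡ 10 (mod 13).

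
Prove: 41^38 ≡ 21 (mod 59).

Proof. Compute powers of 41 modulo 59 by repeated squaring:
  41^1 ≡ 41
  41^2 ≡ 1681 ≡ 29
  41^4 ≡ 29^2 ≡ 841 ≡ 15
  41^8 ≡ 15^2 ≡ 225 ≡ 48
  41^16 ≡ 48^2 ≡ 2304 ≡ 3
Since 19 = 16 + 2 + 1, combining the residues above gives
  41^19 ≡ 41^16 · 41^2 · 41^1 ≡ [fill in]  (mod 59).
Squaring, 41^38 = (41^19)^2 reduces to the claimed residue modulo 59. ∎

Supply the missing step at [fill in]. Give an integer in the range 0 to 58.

41^16 · 41^2 · 41^1 ≡ 3 · 29 · 41 = 3567.
3567 mod 59 = 27, so 41^19 ≡ 27 (mod 59).

27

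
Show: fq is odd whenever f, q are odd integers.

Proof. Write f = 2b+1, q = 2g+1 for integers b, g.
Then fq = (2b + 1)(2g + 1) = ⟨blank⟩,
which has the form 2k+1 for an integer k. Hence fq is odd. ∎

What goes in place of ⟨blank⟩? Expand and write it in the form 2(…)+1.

(2b + 1)(2g + 1) = 4bg + 2b + 2g + 1
= 2(2bg + b + g) + 1.
Since 2bg + b + g is an integer, the product is of the form 2k+1 for an integer k.

2(2bg + b + g) + 1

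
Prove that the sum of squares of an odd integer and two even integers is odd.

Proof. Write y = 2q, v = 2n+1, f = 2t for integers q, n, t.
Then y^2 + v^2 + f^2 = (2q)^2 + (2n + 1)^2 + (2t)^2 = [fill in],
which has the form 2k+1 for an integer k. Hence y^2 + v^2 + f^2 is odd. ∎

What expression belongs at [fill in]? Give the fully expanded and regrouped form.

(2q)^2 + (2n + 1)^2 + (2t)^2 = 4n^2 + 4n + 4q^2 + 4t^2 + 1
= 2(2n^2 + 2n + 2q^2 + 2t^2) + 1.
Since 2n^2 + 2n + 2q^2 + 2t^2 is an integer, the sum of squares is of the form 2k+1 for an integer k.

2(2n^2 + 2n + 2q^2 + 2t^2) + 1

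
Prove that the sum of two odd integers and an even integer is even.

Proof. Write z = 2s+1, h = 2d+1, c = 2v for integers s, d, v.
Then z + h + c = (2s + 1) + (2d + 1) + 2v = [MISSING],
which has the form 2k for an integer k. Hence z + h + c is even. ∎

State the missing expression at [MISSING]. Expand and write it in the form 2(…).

Expanding: (2s + 1) + (2d + 1) + 2v = 2d + 2s + 2v + 2.
Every term is even; pulling out the factor of 2 gives 2(d + s + v + 1).

2(d + s + v + 1)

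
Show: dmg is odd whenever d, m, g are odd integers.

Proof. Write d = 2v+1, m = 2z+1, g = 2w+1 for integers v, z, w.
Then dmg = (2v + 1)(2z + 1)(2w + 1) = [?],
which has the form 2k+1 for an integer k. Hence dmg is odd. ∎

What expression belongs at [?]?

2(4vwz + 2vw + 2vz + v + 2wz + w + z) + 1

(2v + 1)(2z + 1)(2w + 1) = 8vwz + 4vw + 4vz + 2v + 4wz + 2w + 2z + 1
= 2(4vwz + 2vw + 2vz + v + 2wz + w + z) + 1.
Since 4vwz + 2vw + 2vz + v + 2wz + w + z is an integer, the product is of the form 2k+1 for an integer k.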